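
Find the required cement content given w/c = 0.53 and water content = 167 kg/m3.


Cement = water / (w/c)
= 167 / 0.53
= 315.1 kg/m3

315.1


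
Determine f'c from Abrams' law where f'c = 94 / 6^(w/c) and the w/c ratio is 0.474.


f'c = 94 / 6^0.474
= 94 / 2.338
= 40.21 MPa

40.21


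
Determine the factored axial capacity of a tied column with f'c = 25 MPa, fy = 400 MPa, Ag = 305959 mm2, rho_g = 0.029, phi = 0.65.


Ast = rho * Ag = 0.029 * 305959 = 8872.811 mm2
phi*Pn = 0.65 * 0.80 * (0.85 * 25 * (305959 - 8872.811) + 400 * 8872.811) / 1000
= 5128.35 kN

5128.35


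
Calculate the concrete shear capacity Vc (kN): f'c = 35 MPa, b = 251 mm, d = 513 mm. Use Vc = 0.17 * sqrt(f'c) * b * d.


Vc = 0.17 * sqrt(35) * 251 * 513 / 1000
= 129.5 kN

129.5


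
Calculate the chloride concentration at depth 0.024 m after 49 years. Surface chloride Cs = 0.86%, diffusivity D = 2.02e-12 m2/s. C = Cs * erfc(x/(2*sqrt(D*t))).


t_seconds = 49 * 365.25 * 24 * 3600 = 1546322400.0 s
arg = 0.024 / (2 * sqrt(2.02e-12 * 1546322400.0))
= 0.2147
erfc(0.2147) = 0.7614
C = 0.86 * 0.7614 = 0.6548%

0.6548


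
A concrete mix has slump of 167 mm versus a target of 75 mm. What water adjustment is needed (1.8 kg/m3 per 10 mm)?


Difference = 75 - 167 = -92 mm
Water adjustment = -92 * 1.8 / 10 = -16.6 kg/m3

-16.6


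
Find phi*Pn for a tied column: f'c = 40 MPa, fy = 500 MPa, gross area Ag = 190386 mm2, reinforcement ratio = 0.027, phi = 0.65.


Ast = rho * Ag = 0.027 * 190386 = 5140.422 mm2
phi*Pn = 0.65 * 0.80 * (0.85 * 40 * (190386 - 5140.422) + 500 * 5140.422) / 1000
= 4611.65 kN

4611.65


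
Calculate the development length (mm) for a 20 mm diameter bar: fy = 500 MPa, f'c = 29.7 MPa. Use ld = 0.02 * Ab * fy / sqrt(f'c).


Ab = pi * 20^2 / 4 = 314.159 mm2
ld = 0.02 * 314.159 * 500 / sqrt(29.7)
= 576.5 mm

576.5


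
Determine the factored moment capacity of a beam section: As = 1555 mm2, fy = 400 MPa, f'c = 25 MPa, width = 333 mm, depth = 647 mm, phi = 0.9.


a = As * fy / (0.85 * f'c * b)
= 1555 * 400 / (0.85 * 25 * 333)
= 87.8997 mm
Mn = As * fy * (d - a/2) / 10^6
= 375.0972 kN-m
phi*Mn = 0.9 * 375.0972 = 337.59 kN-m

337.59


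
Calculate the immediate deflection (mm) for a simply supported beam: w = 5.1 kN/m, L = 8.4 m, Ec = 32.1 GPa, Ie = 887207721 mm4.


Convert: L = 8.4 m = 8400 mm, Ec = 32.1 GPa = 32100 MPa
delta = 5 * 5.1 * 8400^4 / (384 * 32100 * 887207721)
= 11.61 mm

11.61


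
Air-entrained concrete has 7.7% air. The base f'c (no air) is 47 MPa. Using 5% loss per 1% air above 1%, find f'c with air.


Strength loss = (7.7 - 1) * 5 = 33.5%
f'c = 47 * (1 - 33.5/100)
= 31.26 MPa

31.26


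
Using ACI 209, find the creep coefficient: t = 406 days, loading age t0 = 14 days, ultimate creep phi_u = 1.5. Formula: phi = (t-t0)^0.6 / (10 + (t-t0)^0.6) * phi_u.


dt = 406 - 14 = 392
phi = 392^0.6 / (10 + 392^0.6) * 1.5
= 1.174

1.174


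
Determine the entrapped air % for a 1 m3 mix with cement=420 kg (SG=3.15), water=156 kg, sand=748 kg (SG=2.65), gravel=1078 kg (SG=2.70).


Vol cement = 420 / (3.15 * 1000) = 0.133333 m3
Vol water = 156 / 1000 = 0.156 m3
Vol sand = 748 / (2.65 * 1000) = 0.282264 m3
Vol gravel = 1078 / (2.70 * 1000) = 0.399259 m3
Total solid + water volume = 0.970857 m3
Air = (1 - 0.970857) * 100 = 2.91%

2.91


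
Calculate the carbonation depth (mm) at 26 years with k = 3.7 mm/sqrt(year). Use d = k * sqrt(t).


depth = k * sqrt(t)
= 3.7 * sqrt(26)
= 18.87 mm

18.87


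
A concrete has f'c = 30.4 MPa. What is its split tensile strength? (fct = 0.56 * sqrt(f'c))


fct = 0.56 * sqrt(30.4)
= 0.56 * 5.514
= 3.088 MPa

3.088


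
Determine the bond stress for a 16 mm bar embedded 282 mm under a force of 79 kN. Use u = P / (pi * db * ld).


u = P / (pi * db * ld)
= 79 * 1000 / (pi * 16 * 282)
= 5.573 MPa

5.573


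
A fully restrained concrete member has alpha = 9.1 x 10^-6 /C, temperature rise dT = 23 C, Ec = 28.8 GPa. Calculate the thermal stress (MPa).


sigma = alpha * dT * Ec
= 9.1e-6 * 23 * 28.8 * 1000
= 6.028 MPa

6.028


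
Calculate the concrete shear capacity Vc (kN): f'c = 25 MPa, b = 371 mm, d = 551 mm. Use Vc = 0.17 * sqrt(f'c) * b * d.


Vc = 0.17 * sqrt(25) * 371 * 551 / 1000
= 173.76 kN

173.76


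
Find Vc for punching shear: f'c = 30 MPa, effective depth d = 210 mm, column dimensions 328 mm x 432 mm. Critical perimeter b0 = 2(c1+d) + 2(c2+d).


b0 = 2*(328 + 210) + 2*(432 + 210) = 2360 mm
Vc = 0.33 * sqrt(30) * 2360 * 210 / 1000
= 895.79 kN

895.79


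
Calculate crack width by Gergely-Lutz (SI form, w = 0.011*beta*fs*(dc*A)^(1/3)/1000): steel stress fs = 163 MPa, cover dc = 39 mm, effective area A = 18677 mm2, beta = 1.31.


w = 0.011 * beta * fs * (dc * A)^(1/3) / 1000
= 0.011 * 1.31 * 163 * (39 * 18677)^(1/3) / 1000
= 0.211 mm

0.211


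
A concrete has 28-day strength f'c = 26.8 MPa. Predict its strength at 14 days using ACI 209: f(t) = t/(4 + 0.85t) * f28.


f(14) = 14 / (4 + 0.85 * 14) * 26.8
= 14 / 15.9 * 26.8
= 23.6 MPa

23.6


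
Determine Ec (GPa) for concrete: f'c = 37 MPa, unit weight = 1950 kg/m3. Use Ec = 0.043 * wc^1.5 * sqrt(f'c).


Ec = 0.043 * 1950^1.5 * sqrt(37) / 1000
= 22.52 GPa

22.52


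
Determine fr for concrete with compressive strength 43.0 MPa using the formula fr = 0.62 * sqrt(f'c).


fr = 0.62 * sqrt(43.0)
= 4.066 MPa

4.066


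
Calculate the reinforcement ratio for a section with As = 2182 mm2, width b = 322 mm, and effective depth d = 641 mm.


rho = As / (b * d)
= 2182 / (322 * 641)
= 0.0106

0.0106


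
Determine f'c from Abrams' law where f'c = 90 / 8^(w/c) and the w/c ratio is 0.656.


f'c = 90 / 8^0.656
= 90 / 3.912
= 23.0 MPa

23.0


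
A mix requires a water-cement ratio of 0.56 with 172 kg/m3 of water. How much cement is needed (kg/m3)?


Cement = water / (w/c)
= 172 / 0.56
= 307.1 kg/m3

307.1


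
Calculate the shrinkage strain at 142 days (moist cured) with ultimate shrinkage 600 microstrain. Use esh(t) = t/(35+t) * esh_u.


esh(142) = 142 / (35 + 142) * 600
= 142 / 177 * 600
= 481.4 microstrain

481.4


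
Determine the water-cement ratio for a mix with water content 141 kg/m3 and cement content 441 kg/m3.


w/c = water / cement
w/c = 141 / 441 = 0.32

0.32


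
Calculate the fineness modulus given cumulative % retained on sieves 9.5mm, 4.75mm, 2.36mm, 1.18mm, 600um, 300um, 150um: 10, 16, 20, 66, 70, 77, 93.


FM = sum(cumulative % retained) / 100
= 352 / 100
= 3.52

3.52


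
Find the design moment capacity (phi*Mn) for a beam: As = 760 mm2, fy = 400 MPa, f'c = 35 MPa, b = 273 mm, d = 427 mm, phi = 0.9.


a = As * fy / (0.85 * f'c * b)
= 760 * 400 / (0.85 * 35 * 273)
= 37.4304 mm
Mn = As * fy * (d - a/2) / 10^6
= 124.1186 kN-m
phi*Mn = 0.9 * 124.1186 = 111.71 kN-m

111.71


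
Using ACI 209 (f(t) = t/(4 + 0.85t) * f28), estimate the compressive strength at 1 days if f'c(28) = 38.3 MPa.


f(1) = 1 / (4 + 0.85 * 1) * 38.3
= 1 / 4.85 * 38.3
= 7.9 MPa

7.9


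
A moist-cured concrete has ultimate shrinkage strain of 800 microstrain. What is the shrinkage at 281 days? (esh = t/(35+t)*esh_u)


esh(281) = 281 / (35 + 281) * 800
= 281 / 316 * 800
= 711.4 microstrain

711.4


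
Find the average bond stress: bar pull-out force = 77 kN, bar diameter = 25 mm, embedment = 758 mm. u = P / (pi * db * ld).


u = P / (pi * db * ld)
= 77 * 1000 / (pi * 25 * 758)
= 1.293 MPa

1.293


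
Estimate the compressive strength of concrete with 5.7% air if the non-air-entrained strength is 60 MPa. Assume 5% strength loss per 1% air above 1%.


Strength loss = (5.7 - 1) * 5 = 23.5%
f'c = 60 * (1 - 23.5/100)
= 45.9 MPa

45.9


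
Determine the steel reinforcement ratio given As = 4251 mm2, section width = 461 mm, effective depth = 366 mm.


rho = As / (b * d)
= 4251 / (461 * 366)
= 0.0252

0.0252


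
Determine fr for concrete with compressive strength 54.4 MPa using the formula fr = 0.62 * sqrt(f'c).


fr = 0.62 * sqrt(54.4)
= 4.573 MPa

4.573


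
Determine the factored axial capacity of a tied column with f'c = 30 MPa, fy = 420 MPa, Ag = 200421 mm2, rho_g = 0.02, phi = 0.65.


Ast = rho * Ag = 0.02 * 200421 = 4008.42 mm2
phi*Pn = 0.65 * 0.80 * (0.85 * 30 * (200421 - 4008.42) + 420 * 4008.42) / 1000
= 3479.87 kN

3479.87


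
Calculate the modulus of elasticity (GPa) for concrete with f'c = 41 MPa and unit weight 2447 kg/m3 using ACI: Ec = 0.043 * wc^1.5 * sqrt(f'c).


Ec = 0.043 * 2447^1.5 * sqrt(41) / 1000
= 33.33 GPa

33.33


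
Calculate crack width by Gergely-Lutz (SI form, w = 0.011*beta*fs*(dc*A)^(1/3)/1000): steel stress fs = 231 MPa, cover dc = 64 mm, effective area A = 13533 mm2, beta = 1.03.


w = 0.011 * beta * fs * (dc * A)^(1/3) / 1000
= 0.011 * 1.03 * 231 * (64 * 13533)^(1/3) / 1000
= 0.249 mm

0.249


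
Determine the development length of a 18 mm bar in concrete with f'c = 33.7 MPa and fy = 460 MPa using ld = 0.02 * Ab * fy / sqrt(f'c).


Ab = pi * 18^2 / 4 = 254.469 mm2
ld = 0.02 * 254.469 * 460 / sqrt(33.7)
= 403.3 mm

403.3


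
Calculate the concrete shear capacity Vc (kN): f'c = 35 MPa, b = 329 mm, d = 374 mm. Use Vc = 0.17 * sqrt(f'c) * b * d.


Vc = 0.17 * sqrt(35) * 329 * 374 / 1000
= 123.75 kN

123.75


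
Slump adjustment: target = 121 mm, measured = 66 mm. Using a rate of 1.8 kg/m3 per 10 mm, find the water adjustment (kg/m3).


Difference = 121 - 66 = 55 mm
Water adjustment = 55 * 1.8 / 10 = 9.9 kg/m3

9.9


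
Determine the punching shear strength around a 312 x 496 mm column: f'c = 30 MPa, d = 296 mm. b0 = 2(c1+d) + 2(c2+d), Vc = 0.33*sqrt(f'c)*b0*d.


b0 = 2*(312 + 296) + 2*(496 + 296) = 2800 mm
Vc = 0.33 * sqrt(30) * 2800 * 296 / 1000
= 1498.04 kN

1498.04


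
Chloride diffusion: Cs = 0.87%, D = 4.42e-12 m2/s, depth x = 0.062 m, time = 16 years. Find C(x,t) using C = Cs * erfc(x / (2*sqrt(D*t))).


t_seconds = 16 * 365.25 * 24 * 3600 = 504921600.0 s
arg = 0.062 / (2 * sqrt(4.42e-12 * 504921600.0))
= 0.6562
erfc(0.6562) = 0.3534
C = 0.87 * 0.3534 = 0.3075%

0.3075


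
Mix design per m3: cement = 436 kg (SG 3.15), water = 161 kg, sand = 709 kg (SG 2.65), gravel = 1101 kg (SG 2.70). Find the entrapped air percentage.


Vol cement = 436 / (3.15 * 1000) = 0.138413 m3
Vol water = 161 / 1000 = 0.161 m3
Vol sand = 709 / (2.65 * 1000) = 0.267547 m3
Vol gravel = 1101 / (2.70 * 1000) = 0.407778 m3
Total solid + water volume = 0.974738 m3
Air = (1 - 0.974738) * 100 = 2.53%

2.53


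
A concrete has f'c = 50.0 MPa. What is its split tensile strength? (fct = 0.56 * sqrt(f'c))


fct = 0.56 * sqrt(50.0)
= 0.56 * 7.071
= 3.96 MPa

3.96


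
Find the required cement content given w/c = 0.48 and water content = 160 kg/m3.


Cement = water / (w/c)
= 160 / 0.48
= 333.3 kg/m3

333.3


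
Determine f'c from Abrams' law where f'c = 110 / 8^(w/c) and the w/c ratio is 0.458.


f'c = 110 / 8^0.458
= 110 / 2.592
= 42.44 MPa

42.44


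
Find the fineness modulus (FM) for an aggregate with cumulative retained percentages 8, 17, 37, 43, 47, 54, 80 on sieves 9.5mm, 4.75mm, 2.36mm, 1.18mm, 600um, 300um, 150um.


FM = sum(cumulative % retained) / 100
= 286 / 100
= 2.86

2.86


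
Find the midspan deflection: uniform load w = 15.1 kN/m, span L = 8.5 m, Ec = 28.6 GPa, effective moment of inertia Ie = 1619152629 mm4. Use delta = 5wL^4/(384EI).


Convert: L = 8.5 m = 8500 mm, Ec = 28.6 GPa = 28600 MPa
delta = 5 * 15.1 * 8500^4 / (384 * 28600 * 1619152629)
= 22.16 mm

22.16


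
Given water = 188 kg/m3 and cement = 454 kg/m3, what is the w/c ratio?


w/c = water / cement
w/c = 188 / 454 = 0.414

0.414


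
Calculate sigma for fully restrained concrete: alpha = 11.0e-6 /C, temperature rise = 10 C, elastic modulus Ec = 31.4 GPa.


sigma = alpha * dT * Ec
= 11.0e-6 * 10 * 31.4 * 1000
= 3.454 MPa

3.454


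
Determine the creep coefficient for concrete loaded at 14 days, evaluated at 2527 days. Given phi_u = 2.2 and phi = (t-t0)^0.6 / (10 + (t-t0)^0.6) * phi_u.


dt = 2527 - 14 = 2513
phi = 2513^0.6 / (10 + 2513^0.6) * 2.2
= 2.016

2.016


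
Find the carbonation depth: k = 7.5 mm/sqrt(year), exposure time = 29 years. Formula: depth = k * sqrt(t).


depth = k * sqrt(t)
= 7.5 * sqrt(29)
= 40.39 mm

40.39


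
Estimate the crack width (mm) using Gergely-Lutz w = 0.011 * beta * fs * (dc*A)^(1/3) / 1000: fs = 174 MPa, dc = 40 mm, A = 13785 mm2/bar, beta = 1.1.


w = 0.011 * beta * fs * (dc * A)^(1/3) / 1000
= 0.011 * 1.1 * 174 * (40 * 13785)^(1/3) / 1000
= 0.173 mm

0.173


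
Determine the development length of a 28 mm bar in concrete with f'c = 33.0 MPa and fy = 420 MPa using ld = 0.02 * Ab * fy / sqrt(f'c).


Ab = pi * 28^2 / 4 = 615.752 mm2
ld = 0.02 * 615.752 * 420 / sqrt(33.0)
= 900.4 mm

900.4


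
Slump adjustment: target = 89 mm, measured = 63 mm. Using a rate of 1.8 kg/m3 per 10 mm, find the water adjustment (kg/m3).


Difference = 89 - 63 = 26 mm
Water adjustment = 26 * 1.8 / 10 = 4.7 kg/m3

4.7


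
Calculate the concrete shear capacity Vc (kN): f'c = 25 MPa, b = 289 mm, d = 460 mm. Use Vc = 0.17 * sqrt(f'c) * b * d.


Vc = 0.17 * sqrt(25) * 289 * 460 / 1000
= 113.0 kN

113.0


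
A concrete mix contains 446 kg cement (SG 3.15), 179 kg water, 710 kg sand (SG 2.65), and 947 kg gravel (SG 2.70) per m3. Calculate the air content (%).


Vol cement = 446 / (3.15 * 1000) = 0.141587 m3
Vol water = 179 / 1000 = 0.179 m3
Vol sand = 710 / (2.65 * 1000) = 0.267925 m3
Vol gravel = 947 / (2.70 * 1000) = 0.350741 m3
Total solid + water volume = 0.939253 m3
Air = (1 - 0.939253) * 100 = 6.07%

6.07


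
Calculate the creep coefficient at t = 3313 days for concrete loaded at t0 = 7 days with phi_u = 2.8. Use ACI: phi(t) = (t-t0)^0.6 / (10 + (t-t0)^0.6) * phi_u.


dt = 3313 - 7 = 3306
phi = 3306^0.6 / (10 + 3306^0.6) * 2.8
= 2.599

2.599


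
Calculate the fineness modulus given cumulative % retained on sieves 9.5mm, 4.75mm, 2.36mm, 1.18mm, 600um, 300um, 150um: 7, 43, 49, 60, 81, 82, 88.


FM = sum(cumulative % retained) / 100
= 410 / 100
= 4.1

4.1


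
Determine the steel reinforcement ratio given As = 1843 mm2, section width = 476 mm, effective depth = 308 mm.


rho = As / (b * d)
= 1843 / (476 * 308)
= 0.0126

0.0126


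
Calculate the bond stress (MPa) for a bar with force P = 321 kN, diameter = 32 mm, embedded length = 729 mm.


u = P / (pi * db * ld)
= 321 * 1000 / (pi * 32 * 729)
= 4.38 MPa

4.38


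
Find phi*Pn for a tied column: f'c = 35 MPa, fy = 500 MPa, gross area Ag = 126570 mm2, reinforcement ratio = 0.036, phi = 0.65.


Ast = rho * Ag = 0.036 * 126570 = 4556.52 mm2
phi*Pn = 0.65 * 0.80 * (0.85 * 35 * (126570 - 4556.52) + 500 * 4556.52) / 1000
= 3072.24 kN

3072.24


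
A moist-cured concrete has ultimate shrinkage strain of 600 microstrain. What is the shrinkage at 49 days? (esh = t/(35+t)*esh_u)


esh(49) = 49 / (35 + 49) * 600
= 49 / 84 * 600
= 350.0 microstrain

350.0


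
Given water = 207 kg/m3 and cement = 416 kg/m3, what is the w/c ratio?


w/c = water / cement
w/c = 207 / 416 = 0.498

0.498


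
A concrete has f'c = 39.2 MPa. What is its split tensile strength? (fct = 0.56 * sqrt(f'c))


fct = 0.56 * sqrt(39.2)
= 0.56 * 6.261
= 3.506 MPa

3.506


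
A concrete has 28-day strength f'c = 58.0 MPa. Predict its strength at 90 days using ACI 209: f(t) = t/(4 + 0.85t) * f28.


f(90) = 90 / (4 + 0.85 * 90) * 58.0
= 90 / 80.5 * 58.0
= 64.84 MPa

64.84


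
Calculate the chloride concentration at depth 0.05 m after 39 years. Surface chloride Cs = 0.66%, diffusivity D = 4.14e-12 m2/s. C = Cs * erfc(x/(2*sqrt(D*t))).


t_seconds = 39 * 365.25 * 24 * 3600 = 1230746400.0 s
arg = 0.05 / (2 * sqrt(4.14e-12 * 1230746400.0))
= 0.3502
erfc(0.3502) = 0.6204
C = 0.66 * 0.6204 = 0.4095%

0.4095


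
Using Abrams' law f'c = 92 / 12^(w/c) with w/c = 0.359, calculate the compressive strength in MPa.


f'c = 92 / 12^0.359
= 92 / 2.44
= 37.7 MPa

37.7


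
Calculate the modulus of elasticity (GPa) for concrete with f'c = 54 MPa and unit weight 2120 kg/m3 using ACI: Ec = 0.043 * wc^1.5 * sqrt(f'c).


Ec = 0.043 * 2120^1.5 * sqrt(54) / 1000
= 30.84 GPa

30.84


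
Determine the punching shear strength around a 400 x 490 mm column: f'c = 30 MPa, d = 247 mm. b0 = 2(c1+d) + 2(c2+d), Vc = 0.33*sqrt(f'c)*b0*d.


b0 = 2*(400 + 247) + 2*(490 + 247) = 2768 mm
Vc = 0.33 * sqrt(30) * 2768 * 247 / 1000
= 1235.77 kN

1235.77


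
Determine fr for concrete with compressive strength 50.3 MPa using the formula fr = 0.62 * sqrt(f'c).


fr = 0.62 * sqrt(50.3)
= 4.397 MPa

4.397


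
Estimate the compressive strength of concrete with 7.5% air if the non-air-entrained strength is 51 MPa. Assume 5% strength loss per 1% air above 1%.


Strength loss = (7.5 - 1) * 5 = 32.5%
f'c = 51 * (1 - 32.5/100)
= 34.43 MPa

34.43


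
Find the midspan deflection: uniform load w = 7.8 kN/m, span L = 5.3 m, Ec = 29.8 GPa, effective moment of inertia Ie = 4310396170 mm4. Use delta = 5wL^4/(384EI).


Convert: L = 5.3 m = 5300 mm, Ec = 29.8 GPa = 29800 MPa
delta = 5 * 7.8 * 5300^4 / (384 * 29800 * 4310396170)
= 0.62 mm

0.62


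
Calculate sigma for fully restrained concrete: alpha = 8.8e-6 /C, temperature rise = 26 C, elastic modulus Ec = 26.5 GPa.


sigma = alpha * dT * Ec
= 8.8e-6 * 26 * 26.5 * 1000
= 6.063 MPa

6.063


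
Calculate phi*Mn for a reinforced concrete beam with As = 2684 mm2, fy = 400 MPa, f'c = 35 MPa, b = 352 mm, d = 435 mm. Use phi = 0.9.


a = As * fy / (0.85 * f'c * b)
= 2684 * 400 / (0.85 * 35 * 352)
= 102.521 mm
Mn = As * fy * (d - a/2) / 10^6
= 411.9827 kN-m
phi*Mn = 0.9 * 411.9827 = 370.78 kN-m

370.78


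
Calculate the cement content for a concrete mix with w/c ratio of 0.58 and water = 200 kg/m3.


Cement = water / (w/c)
= 200 / 0.58
= 344.8 kg/m3

344.8


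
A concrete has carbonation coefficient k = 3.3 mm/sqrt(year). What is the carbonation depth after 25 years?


depth = k * sqrt(t)
= 3.3 * sqrt(25)
= 16.5 mm

16.5


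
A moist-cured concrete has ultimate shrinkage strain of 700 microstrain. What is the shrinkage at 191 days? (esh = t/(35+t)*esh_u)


esh(191) = 191 / (35 + 191) * 700
= 191 / 226 * 700
= 591.6 microstrain

591.6


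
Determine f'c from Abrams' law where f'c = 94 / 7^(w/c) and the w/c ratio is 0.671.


f'c = 94 / 7^0.671
= 94 / 3.69
= 25.47 MPa

25.47


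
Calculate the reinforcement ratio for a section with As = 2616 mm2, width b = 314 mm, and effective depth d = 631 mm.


rho = As / (b * d)
= 2616 / (314 * 631)
= 0.0132

0.0132


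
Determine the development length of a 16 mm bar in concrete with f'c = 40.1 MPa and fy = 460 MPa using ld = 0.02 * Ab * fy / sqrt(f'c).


Ab = pi * 16^2 / 4 = 201.062 mm2
ld = 0.02 * 201.062 * 460 / sqrt(40.1)
= 292.1 mm

292.1


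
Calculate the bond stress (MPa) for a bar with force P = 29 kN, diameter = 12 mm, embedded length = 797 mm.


u = P / (pi * db * ld)
= 29 * 1000 / (pi * 12 * 797)
= 0.965 MPa

0.965


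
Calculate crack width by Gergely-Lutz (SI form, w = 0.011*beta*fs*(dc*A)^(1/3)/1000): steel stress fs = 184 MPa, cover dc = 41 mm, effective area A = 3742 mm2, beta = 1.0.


w = 0.011 * beta * fs * (dc * A)^(1/3) / 1000
= 0.011 * 1.0 * 184 * (41 * 3742)^(1/3) / 1000
= 0.108 mm

0.108


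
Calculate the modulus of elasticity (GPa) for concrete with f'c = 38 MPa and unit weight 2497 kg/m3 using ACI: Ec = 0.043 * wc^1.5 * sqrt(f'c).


Ec = 0.043 * 2497^1.5 * sqrt(38) / 1000
= 33.07 GPa

33.07


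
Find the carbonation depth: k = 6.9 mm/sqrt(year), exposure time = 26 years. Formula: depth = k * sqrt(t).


depth = k * sqrt(t)
= 6.9 * sqrt(26)
= 35.18 mm

35.18


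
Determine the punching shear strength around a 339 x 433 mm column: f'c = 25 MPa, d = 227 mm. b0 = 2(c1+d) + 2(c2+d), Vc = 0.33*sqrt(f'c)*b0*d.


b0 = 2*(339 + 227) + 2*(433 + 227) = 2452 mm
Vc = 0.33 * sqrt(25) * 2452 * 227 / 1000
= 918.4 kN

918.4


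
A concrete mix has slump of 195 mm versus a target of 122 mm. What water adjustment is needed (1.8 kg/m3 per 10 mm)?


Difference = 122 - 195 = -73 mm
Water adjustment = -73 * 1.8 / 10 = -13.1 kg/m3

-13.1


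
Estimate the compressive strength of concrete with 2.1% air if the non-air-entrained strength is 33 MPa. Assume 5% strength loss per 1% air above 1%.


Strength loss = (2.1 - 1) * 5 = 5.5%
f'c = 33 * (1 - 5.5/100)
= 31.18 MPa

31.18


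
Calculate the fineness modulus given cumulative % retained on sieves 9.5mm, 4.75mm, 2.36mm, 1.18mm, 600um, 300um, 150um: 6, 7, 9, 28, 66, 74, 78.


FM = sum(cumulative % retained) / 100
= 268 / 100
= 2.68

2.68


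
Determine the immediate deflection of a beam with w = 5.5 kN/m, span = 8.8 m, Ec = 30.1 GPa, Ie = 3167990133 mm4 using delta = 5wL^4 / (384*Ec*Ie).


Convert: L = 8.8 m = 8800 mm, Ec = 30.1 GPa = 30100 MPa
delta = 5 * 5.5 * 8800^4 / (384 * 30100 * 3167990133)
= 4.5 mm

4.5


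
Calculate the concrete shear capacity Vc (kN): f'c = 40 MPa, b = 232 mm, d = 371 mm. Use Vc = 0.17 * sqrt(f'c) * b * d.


Vc = 0.17 * sqrt(40) * 232 * 371 / 1000
= 92.54 kN

92.54


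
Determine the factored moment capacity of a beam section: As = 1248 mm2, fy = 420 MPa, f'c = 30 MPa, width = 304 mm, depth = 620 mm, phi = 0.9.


a = As * fy / (0.85 * f'c * b)
= 1248 * 420 / (0.85 * 30 * 304)
= 67.6161 mm
Mn = As * fy * (d - a/2) / 10^6
= 307.2584 kN-m
phi*Mn = 0.9 * 307.2584 = 276.53 kN-m

276.53


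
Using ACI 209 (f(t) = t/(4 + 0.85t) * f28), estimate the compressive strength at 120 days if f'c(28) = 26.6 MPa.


f(120) = 120 / (4 + 0.85 * 120) * 26.6
= 120 / 106.0 * 26.6
= 30.11 MPa

30.11


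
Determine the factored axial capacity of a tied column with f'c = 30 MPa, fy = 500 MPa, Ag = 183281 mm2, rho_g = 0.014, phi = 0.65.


Ast = rho * Ag = 0.014 * 183281 = 2565.934 mm2
phi*Pn = 0.65 * 0.80 * (0.85 * 30 * (183281 - 2565.934) + 500 * 2565.934) / 1000
= 3063.42 kN

3063.42


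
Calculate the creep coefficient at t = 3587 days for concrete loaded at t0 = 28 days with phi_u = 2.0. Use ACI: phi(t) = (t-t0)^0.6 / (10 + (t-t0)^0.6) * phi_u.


dt = 3587 - 28 = 3559
phi = 3559^0.6 / (10 + 3559^0.6) * 2.0
= 1.862

1.862


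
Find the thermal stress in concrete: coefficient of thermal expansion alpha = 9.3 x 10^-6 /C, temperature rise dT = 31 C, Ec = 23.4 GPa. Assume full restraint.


sigma = alpha * dT * Ec
= 9.3e-6 * 31 * 23.4 * 1000
= 6.746 MPa

6.746


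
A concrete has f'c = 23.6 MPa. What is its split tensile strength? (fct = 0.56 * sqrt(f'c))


fct = 0.56 * sqrt(23.6)
= 0.56 * 4.858
= 2.72 MPa

2.72


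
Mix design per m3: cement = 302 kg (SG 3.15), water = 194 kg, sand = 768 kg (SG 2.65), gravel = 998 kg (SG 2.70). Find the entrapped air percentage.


Vol cement = 302 / (3.15 * 1000) = 0.095873 m3
Vol water = 194 / 1000 = 0.194 m3
Vol sand = 768 / (2.65 * 1000) = 0.289811 m3
Vol gravel = 998 / (2.70 * 1000) = 0.36963 m3
Total solid + water volume = 0.949314 m3
Air = (1 - 0.949314) * 100 = 5.07%

5.07


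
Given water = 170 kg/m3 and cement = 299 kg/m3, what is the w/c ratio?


w/c = water / cement
w/c = 170 / 299 = 0.569

0.569


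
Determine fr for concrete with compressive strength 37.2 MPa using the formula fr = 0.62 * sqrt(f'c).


fr = 0.62 * sqrt(37.2)
= 3.781 MPa

3.781


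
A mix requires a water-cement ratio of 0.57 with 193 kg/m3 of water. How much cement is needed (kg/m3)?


Cement = water / (w/c)
= 193 / 0.57
= 338.6 kg/m3

338.6


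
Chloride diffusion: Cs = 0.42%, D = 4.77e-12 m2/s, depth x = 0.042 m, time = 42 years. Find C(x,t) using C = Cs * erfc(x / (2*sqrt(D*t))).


t_seconds = 42 * 365.25 * 24 * 3600 = 1325419200.0 s
arg = 0.042 / (2 * sqrt(4.77e-12 * 1325419200.0))
= 0.2641
erfc(0.2641) = 0.7088
C = 0.42 * 0.7088 = 0.2977%

0.2977


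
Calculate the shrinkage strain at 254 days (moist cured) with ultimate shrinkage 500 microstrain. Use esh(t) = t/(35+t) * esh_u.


esh(254) = 254 / (35 + 254) * 500
= 254 / 289 * 500
= 439.4 microstrain

439.4


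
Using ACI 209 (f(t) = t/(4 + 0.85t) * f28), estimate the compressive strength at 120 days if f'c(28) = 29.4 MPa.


f(120) = 120 / (4 + 0.85 * 120) * 29.4
= 120 / 106.0 * 29.4
= 33.28 MPa

33.28


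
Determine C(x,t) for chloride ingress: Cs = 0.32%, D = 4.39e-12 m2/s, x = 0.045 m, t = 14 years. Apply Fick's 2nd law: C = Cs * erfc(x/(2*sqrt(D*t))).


t_seconds = 14 * 365.25 * 24 * 3600 = 441806400.0 s
arg = 0.045 / (2 * sqrt(4.39e-12 * 441806400.0))
= 0.5109
erfc(0.5109) = 0.47
C = 0.32 * 0.47 = 0.1504%

0.1504


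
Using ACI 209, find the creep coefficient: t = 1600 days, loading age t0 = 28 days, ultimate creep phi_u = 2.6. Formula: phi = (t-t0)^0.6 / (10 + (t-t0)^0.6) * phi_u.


dt = 1600 - 28 = 1572
phi = 1572^0.6 / (10 + 1572^0.6) * 2.6
= 2.32

2.32


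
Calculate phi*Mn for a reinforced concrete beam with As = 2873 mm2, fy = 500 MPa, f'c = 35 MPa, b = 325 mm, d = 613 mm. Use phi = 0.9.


a = As * fy / (0.85 * f'c * b)
= 2873 * 500 / (0.85 * 35 * 325)
= 148.5714 mm
Mn = As * fy * (d - a/2) / 10^6
= 773.8631 kN-m
phi*Mn = 0.9 * 773.8631 = 696.48 kN-m

696.48


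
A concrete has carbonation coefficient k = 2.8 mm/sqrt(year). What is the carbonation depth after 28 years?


depth = k * sqrt(t)
= 2.8 * sqrt(28)
= 14.82 mm

14.82


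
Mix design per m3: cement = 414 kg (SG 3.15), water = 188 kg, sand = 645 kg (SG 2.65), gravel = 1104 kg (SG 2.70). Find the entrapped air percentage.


Vol cement = 414 / (3.15 * 1000) = 0.131429 m3
Vol water = 188 / 1000 = 0.188 m3
Vol sand = 645 / (2.65 * 1000) = 0.243396 m3
Vol gravel = 1104 / (2.70 * 1000) = 0.408889 m3
Total solid + water volume = 0.971714 m3
Air = (1 - 0.971714) * 100 = 2.83%

2.83


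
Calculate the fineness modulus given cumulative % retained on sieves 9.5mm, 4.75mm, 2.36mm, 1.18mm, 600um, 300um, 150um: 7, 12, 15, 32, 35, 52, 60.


FM = sum(cumulative % retained) / 100
= 213 / 100
= 2.13

2.13


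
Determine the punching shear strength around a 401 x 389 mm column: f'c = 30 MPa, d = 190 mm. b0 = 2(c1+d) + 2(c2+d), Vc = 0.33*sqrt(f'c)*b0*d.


b0 = 2*(401 + 190) + 2*(389 + 190) = 2340 mm
Vc = 0.33 * sqrt(30) * 2340 * 190 / 1000
= 803.61 kN

803.61


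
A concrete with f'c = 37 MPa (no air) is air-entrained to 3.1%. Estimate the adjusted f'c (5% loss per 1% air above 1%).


Strength loss = (3.1 - 1) * 5 = 10.5%
f'c = 37 * (1 - 10.5/100)
= 33.12 MPa

33.12


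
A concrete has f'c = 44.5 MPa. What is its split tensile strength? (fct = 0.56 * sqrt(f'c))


fct = 0.56 * sqrt(44.5)
= 0.56 * 6.671
= 3.736 MPa

3.736


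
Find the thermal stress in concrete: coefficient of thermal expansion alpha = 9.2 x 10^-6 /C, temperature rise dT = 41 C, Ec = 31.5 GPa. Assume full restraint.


sigma = alpha * dT * Ec
= 9.2e-6 * 41 * 31.5 * 1000
= 11.882 MPa

11.882


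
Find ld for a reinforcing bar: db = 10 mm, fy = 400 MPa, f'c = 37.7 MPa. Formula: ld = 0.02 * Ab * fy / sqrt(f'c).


Ab = pi * 10^2 / 4 = 78.54 mm2
ld = 0.02 * 78.54 * 400 / sqrt(37.7)
= 102.3 mm

102.3


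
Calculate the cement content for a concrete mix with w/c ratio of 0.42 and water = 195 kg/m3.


Cement = water / (w/c)
= 195 / 0.42
= 464.3 kg/m3

464.3


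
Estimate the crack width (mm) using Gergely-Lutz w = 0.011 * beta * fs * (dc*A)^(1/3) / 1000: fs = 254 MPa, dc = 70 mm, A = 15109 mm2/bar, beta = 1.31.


w = 0.011 * beta * fs * (dc * A)^(1/3) / 1000
= 0.011 * 1.31 * 254 * (70 * 15109)^(1/3) / 1000
= 0.373 mm

0.373


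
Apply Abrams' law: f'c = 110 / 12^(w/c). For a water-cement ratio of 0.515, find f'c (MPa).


f'c = 110 / 12^0.515
= 110 / 3.596
= 30.59 MPa

30.59


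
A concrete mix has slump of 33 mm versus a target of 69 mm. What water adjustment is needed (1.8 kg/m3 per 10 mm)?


Difference = 69 - 33 = 36 mm
Water adjustment = 36 * 1.8 / 10 = 6.5 kg/m3

6.5


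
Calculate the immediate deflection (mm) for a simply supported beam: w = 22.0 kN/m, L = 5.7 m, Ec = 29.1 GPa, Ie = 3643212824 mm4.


Convert: L = 5.7 m = 5700 mm, Ec = 29.1 GPa = 29100 MPa
delta = 5 * 22.0 * 5700^4 / (384 * 29100 * 3643212824)
= 2.85 mm

2.85


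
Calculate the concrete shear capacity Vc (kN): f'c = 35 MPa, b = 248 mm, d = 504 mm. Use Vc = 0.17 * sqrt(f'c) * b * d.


Vc = 0.17 * sqrt(35) * 248 * 504 / 1000
= 125.71 kN

125.71


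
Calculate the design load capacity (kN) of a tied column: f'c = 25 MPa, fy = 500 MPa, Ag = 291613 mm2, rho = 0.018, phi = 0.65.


Ast = rho * Ag = 0.018 * 291613 = 5249.034 mm2
phi*Pn = 0.65 * 0.80 * (0.85 * 25 * (291613 - 5249.034) + 500 * 5249.034) / 1000
= 4529.07 kN

4529.07


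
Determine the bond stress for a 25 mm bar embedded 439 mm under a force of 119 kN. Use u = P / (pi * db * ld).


u = P / (pi * db * ld)
= 119 * 1000 / (pi * 25 * 439)
= 3.451 MPa

3.451


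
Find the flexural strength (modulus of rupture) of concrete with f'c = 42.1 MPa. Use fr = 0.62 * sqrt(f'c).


fr = 0.62 * sqrt(42.1)
= 4.023 MPa

4.023


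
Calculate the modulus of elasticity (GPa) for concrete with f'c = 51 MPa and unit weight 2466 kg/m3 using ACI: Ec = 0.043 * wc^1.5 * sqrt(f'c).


Ec = 0.043 * 2466^1.5 * sqrt(51) / 1000
= 37.6 GPa

37.6


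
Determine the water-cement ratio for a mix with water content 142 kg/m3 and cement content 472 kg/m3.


w/c = water / cement
w/c = 142 / 472 = 0.301

0.301


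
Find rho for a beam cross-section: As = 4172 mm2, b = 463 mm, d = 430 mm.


rho = As / (b * d)
= 4172 / (463 * 430)
= 0.021

0.021


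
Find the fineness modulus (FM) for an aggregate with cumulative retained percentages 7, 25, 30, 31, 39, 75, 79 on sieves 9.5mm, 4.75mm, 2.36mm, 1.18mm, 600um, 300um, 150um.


FM = sum(cumulative % retained) / 100
= 286 / 100
= 2.86

2.86


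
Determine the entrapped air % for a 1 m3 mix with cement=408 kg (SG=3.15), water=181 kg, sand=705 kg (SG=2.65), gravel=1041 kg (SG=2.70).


Vol cement = 408 / (3.15 * 1000) = 0.129524 m3
Vol water = 181 / 1000 = 0.181 m3
Vol sand = 705 / (2.65 * 1000) = 0.266038 m3
Vol gravel = 1041 / (2.70 * 1000) = 0.385556 m3
Total solid + water volume = 0.962117 m3
Air = (1 - 0.962117) * 100 = 3.79%

3.79


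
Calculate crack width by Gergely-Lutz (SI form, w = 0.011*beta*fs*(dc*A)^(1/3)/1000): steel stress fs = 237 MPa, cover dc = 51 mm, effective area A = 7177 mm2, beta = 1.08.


w = 0.011 * beta * fs * (dc * A)^(1/3) / 1000
= 0.011 * 1.08 * 237 * (51 * 7177)^(1/3) / 1000
= 0.201 mm

0.201


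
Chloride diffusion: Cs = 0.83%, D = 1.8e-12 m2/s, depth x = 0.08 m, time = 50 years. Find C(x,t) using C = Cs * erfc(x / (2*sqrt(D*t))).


t_seconds = 50 * 365.25 * 24 * 3600 = 1577880000.0 s
arg = 0.08 / (2 * sqrt(1.8e-12 * 1577880000.0))
= 0.7506
erfc(0.7506) = 0.2885
C = 0.83 * 0.2885 = 0.2394%

0.2394


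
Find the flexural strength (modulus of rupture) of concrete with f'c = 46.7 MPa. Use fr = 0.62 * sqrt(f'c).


fr = 0.62 * sqrt(46.7)
= 4.237 MPa

4.237


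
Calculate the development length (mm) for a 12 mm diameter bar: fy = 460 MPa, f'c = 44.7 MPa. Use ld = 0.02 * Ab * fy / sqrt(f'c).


Ab = pi * 12^2 / 4 = 113.097 mm2
ld = 0.02 * 113.097 * 460 / sqrt(44.7)
= 155.6 mm

155.6


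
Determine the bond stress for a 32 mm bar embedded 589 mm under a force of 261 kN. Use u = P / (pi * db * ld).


u = P / (pi * db * ld)
= 261 * 1000 / (pi * 32 * 589)
= 4.408 MPa

4.408


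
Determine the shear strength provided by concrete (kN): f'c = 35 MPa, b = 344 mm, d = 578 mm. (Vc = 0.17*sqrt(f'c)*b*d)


Vc = 0.17 * sqrt(35) * 344 * 578 / 1000
= 199.97 kN

199.97


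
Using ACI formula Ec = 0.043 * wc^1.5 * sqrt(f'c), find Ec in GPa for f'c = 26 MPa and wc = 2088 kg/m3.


Ec = 0.043 * 2088^1.5 * sqrt(26) / 1000
= 20.92 GPa

20.92


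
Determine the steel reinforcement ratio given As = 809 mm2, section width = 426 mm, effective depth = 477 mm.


rho = As / (b * d)
= 809 / (426 * 477)
= 0.004

0.004


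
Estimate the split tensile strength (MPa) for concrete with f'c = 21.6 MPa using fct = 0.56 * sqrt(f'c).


fct = 0.56 * sqrt(21.6)
= 0.56 * 4.648
= 2.603 MPa

2.603


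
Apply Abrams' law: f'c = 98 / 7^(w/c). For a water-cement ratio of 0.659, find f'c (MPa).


f'c = 98 / 7^0.659
= 98 / 3.605
= 27.18 MPa

27.18


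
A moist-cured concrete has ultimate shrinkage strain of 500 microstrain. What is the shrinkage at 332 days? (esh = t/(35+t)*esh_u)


esh(332) = 332 / (35 + 332) * 500
= 332 / 367 * 500
= 452.3 microstrain

452.3


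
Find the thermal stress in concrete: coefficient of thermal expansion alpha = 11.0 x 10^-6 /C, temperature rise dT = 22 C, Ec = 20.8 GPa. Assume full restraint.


sigma = alpha * dT * Ec
= 11.0e-6 * 22 * 20.8 * 1000
= 5.034 MPa

5.034


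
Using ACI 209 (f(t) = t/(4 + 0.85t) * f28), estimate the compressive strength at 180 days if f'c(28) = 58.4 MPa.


f(180) = 180 / (4 + 0.85 * 180) * 58.4
= 180 / 157.0 * 58.4
= 66.96 MPa

66.96


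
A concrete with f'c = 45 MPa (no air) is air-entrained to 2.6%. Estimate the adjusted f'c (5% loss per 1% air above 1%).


Strength loss = (2.6 - 1) * 5 = 8.0%
f'c = 45 * (1 - 8.0/100)
= 41.4 MPa

41.4


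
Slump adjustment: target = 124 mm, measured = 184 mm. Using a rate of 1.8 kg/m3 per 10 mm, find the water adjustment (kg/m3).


Difference = 124 - 184 = -60 mm
Water adjustment = -60 * 1.8 / 10 = -10.8 kg/m3

-10.8


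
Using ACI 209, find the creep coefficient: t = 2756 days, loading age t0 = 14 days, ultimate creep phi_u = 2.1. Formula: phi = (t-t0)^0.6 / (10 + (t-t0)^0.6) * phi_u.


dt = 2756 - 14 = 2742
phi = 2742^0.6 / (10 + 2742^0.6) * 2.1
= 1.933

1.933


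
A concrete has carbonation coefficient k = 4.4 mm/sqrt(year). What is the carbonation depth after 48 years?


depth = k * sqrt(t)
= 4.4 * sqrt(48)
= 30.48 mm

30.48


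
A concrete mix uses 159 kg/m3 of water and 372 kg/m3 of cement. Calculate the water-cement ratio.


w/c = water / cement
w/c = 159 / 372 = 0.427

0.427


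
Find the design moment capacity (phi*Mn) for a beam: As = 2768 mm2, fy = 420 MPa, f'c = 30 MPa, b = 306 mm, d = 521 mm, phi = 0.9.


a = As * fy / (0.85 * f'c * b)
= 2768 * 420 / (0.85 * 30 * 306)
= 148.9889 mm
Mn = As * fy * (d - a/2) / 10^6
= 519.0895 kN-m
phi*Mn = 0.9 * 519.0895 = 467.18 kN-m

467.18


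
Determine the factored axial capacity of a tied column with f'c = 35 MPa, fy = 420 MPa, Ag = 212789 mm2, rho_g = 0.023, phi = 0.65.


Ast = rho * Ag = 0.023 * 212789 = 4894.147 mm2
phi*Pn = 0.65 * 0.80 * (0.85 * 35 * (212789 - 4894.147) + 420 * 4894.147) / 1000
= 4285.02 kN

4285.02


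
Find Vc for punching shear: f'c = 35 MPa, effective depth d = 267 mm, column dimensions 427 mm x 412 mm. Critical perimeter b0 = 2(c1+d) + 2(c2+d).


b0 = 2*(427 + 267) + 2*(412 + 267) = 2746 mm
Vc = 0.33 * sqrt(35) * 2746 * 267 / 1000
= 1431.4 kN

1431.4


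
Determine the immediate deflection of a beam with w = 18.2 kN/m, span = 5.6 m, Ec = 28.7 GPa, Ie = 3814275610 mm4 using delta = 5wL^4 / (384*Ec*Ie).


Convert: L = 5.6 m = 5600 mm, Ec = 28.7 GPa = 28700 MPa
delta = 5 * 18.2 * 5600^4 / (384 * 28700 * 3814275610)
= 2.13 mm

2.13


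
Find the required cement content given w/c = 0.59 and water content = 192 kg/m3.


Cement = water / (w/c)
= 192 / 0.59
= 325.4 kg/m3

325.4


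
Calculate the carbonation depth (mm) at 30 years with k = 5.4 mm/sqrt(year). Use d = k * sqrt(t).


depth = k * sqrt(t)
= 5.4 * sqrt(30)
= 29.58 mm

29.58


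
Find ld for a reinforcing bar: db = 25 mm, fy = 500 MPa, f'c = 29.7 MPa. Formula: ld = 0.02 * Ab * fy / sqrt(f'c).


Ab = pi * 25^2 / 4 = 490.874 mm2
ld = 0.02 * 490.874 * 500 / sqrt(29.7)
= 900.7 mm

900.7


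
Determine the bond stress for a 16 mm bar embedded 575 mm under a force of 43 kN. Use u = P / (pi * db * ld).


u = P / (pi * db * ld)
= 43 * 1000 / (pi * 16 * 575)
= 1.488 MPa

1.488


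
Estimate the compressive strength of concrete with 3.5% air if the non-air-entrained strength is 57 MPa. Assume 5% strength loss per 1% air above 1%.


Strength loss = (3.5 - 1) * 5 = 12.5%
f'c = 57 * (1 - 12.5/100)
= 49.88 MPa

49.88


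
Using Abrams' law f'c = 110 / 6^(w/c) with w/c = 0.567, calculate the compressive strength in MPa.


f'c = 110 / 6^0.567
= 110 / 2.762
= 39.83 MPa

39.83


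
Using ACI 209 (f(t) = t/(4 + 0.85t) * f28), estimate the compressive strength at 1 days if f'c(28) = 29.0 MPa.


f(1) = 1 / (4 + 0.85 * 1) * 29.0
= 1 / 4.85 * 29.0
= 5.98 MPa

5.98


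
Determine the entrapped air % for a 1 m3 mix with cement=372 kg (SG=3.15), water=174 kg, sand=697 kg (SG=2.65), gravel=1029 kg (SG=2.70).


Vol cement = 372 / (3.15 * 1000) = 0.118095 m3
Vol water = 174 / 1000 = 0.174 m3
Vol sand = 697 / (2.65 * 1000) = 0.263019 m3
Vol gravel = 1029 / (2.70 * 1000) = 0.381111 m3
Total solid + water volume = 0.936225 m3
Air = (1 - 0.936225) * 100 = 6.38%

6.38


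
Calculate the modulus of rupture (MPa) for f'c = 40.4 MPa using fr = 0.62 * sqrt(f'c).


fr = 0.62 * sqrt(40.4)
= 3.941 MPa

3.941


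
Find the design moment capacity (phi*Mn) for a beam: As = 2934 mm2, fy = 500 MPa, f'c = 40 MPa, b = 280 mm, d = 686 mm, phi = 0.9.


a = As * fy / (0.85 * f'c * b)
= 2934 * 500 / (0.85 * 40 * 280)
= 154.0966 mm
Mn = As * fy * (d - a/2) / 10^6
= 893.3321 kN-m
phi*Mn = 0.9 * 893.3321 = 804.0 kN-m

804.0


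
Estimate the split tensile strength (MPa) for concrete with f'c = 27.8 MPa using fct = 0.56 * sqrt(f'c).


fct = 0.56 * sqrt(27.8)
= 0.56 * 5.273
= 2.953 MPa

2.953


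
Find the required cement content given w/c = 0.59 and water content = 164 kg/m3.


Cement = water / (w/c)
= 164 / 0.59
= 278.0 kg/m3

278.0


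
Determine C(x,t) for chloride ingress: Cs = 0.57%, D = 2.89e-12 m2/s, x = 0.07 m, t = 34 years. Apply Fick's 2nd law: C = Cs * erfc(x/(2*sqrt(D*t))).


t_seconds = 34 * 365.25 * 24 * 3600 = 1072958400.0 s
arg = 0.07 / (2 * sqrt(2.89e-12 * 1072958400.0))
= 0.6285
erfc(0.6285) = 0.3741
C = 0.57 * 0.3741 = 0.2132%

0.2132


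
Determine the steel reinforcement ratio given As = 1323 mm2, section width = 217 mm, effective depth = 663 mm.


rho = As / (b * d)
= 1323 / (217 * 663)
= 0.0092

0.0092


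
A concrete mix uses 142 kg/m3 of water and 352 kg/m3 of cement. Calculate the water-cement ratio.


w/c = water / cement
w/c = 142 / 352 = 0.403

0.403


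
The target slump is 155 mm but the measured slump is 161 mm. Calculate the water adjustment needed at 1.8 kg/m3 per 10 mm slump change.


Difference = 155 - 161 = -6 mm
Water adjustment = -6 * 1.8 / 10 = -1.1 kg/m3

-1.1


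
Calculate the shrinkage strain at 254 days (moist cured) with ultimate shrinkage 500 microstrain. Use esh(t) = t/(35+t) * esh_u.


esh(254) = 254 / (35 + 254) * 500
= 254 / 289 * 500
= 439.4 microstrain

439.4


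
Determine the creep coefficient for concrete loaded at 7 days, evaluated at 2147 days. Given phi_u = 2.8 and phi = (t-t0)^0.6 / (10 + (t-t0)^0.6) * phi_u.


dt = 2147 - 7 = 2140
phi = 2140^0.6 / (10 + 2140^0.6) * 2.8
= 2.545

2.545


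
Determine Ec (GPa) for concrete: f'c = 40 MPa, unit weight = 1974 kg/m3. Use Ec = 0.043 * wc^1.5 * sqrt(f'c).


Ec = 0.043 * 1974^1.5 * sqrt(40) / 1000
= 23.85 GPa

23.85


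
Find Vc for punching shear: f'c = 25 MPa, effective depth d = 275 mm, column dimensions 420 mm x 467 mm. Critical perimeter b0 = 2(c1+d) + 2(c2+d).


b0 = 2*(420 + 275) + 2*(467 + 275) = 2874 mm
Vc = 0.33 * sqrt(25) * 2874 * 275 / 1000
= 1304.08 kN

1304.08


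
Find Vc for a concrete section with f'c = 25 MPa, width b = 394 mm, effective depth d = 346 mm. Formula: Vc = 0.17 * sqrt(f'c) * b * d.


Vc = 0.17 * sqrt(25) * 394 * 346 / 1000
= 115.88 kN

115.88


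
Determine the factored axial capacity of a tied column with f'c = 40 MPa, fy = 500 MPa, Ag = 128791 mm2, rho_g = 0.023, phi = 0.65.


Ast = rho * Ag = 0.023 * 128791 = 2962.193 mm2
phi*Pn = 0.65 * 0.80 * (0.85 * 40 * (128791 - 2962.193) + 500 * 2962.193) / 1000
= 2994.82 kN

2994.82
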